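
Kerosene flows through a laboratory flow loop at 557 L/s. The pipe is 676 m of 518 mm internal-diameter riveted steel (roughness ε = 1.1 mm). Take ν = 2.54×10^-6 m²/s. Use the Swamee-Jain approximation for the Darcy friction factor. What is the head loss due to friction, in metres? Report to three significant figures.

h_f ≈ 11.3 m

V = 4Q/(πD²) = 4·0.557/(π·0.518²) = 2.643 m/s
Re = VD/ν = 2.643·0.518/2.54×10^-6 = 5.39×10^5 → turbulent
ε/D = 1.1/518 = 0.00212
Swamee-Jain: f = 0.02423
h_f = f(L/D)V²/(2g) = 0.02423·(676/0.518)·2.643²/(2·9.81) = 11.26 m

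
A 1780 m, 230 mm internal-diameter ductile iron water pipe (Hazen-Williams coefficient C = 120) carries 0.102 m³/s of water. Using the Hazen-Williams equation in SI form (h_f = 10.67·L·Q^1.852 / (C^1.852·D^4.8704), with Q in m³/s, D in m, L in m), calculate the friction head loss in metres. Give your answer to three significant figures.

h_f = 10.67·1780·0.102^1.852 / (120^1.852·0.230^4.8704) = 50.18 m

h_f ≈ 50.2 m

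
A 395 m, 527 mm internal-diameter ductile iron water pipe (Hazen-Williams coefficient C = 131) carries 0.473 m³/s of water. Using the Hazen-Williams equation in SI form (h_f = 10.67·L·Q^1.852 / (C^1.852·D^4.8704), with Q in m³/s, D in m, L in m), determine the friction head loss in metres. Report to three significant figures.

h_f ≈ 2.86 m

h_f = 10.67·395·0.473^1.852 / (131^1.852·0.527^4.8704) = 2.860 m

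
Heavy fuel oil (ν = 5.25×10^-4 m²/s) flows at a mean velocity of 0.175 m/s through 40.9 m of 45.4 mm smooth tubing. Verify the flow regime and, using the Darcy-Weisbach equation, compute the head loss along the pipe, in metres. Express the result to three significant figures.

Re = VD/ν = 0.175·0.04540/5.25×10^-4 = 15.1 → laminar (Re < 2300)
f = 64/Re = 4.229
h_f = f(L/D)V²/(2g) = 4.229·(40.9/0.04540)·0.175²/(2·9.81) = 5.947 m

h_f ≈ 5.95 m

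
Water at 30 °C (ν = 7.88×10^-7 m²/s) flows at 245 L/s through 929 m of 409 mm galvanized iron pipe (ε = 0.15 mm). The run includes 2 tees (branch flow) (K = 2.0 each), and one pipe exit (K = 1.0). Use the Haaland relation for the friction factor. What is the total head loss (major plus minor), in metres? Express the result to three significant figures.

H_L ≈ 7.41 m

V = 4Q/(πD²) = 1.865 m/s; V²/2g = 0.1772 m
Re = 9.68×10^5, ε/D = 3.67×10^-4 → f = 0.01619 (Haaland)
Major: h_f = f(L/D)·V²/2g = 0.01619·2271·0.1772 = 6.519 m
Minor: ΣK = 5.00; h_m = ΣK·V²/2g = 0.8862 m
Total H_L = 6.519 + 0.8862 = 7.405 m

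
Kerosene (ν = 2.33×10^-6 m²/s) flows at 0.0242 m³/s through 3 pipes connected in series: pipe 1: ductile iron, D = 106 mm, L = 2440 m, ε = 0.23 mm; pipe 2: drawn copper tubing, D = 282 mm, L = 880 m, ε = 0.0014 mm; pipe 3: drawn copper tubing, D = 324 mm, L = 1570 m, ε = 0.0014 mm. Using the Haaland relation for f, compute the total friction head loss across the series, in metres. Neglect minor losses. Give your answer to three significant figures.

H ≈ 223 m

Pipe 1: V = 2.742 m/s, Re = 1.25×10^5, ε/D = 0.00217, f = 0.02515, h_1 = f(L/D)V²/2g = 221.9 m
Pipe 2: V = 0.3875 m/s, Re = 4.69×10^4, ε/D = 4.96×10^-6, f = 0.02103, h_2 = f(L/D)V²/2g = 0.5020 m
Pipe 3: V = 0.2935 m/s, Re = 4.08×10^4, ε/D = 4.32×10^-6, f = 0.02170, h_3 = f(L/D)V²/2g = 0.4617 m
Series → Q common, losses add: H = Σh = 222.9 m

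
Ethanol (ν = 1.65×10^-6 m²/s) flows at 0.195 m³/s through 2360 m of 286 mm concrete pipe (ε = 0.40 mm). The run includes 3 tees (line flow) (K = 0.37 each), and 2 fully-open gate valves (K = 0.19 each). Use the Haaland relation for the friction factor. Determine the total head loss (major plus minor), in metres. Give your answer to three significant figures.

H_L ≈ 85.1 m

V = 4Q/(πD²) = 3.035 m/s; V²/2g = 0.4696 m
Re = 5.26×10^5, ε/D = 0.00140 → f = 0.02178 (Haaland)
Major: h_f = f(L/D)·V²/2g = 0.02178·8252·0.4696 = 84.39 m
Minor: ΣK = 1.49; h_m = ΣK·V²/2g = 0.6997 m
Total H_L = 84.39 + 0.6997 = 85.09 m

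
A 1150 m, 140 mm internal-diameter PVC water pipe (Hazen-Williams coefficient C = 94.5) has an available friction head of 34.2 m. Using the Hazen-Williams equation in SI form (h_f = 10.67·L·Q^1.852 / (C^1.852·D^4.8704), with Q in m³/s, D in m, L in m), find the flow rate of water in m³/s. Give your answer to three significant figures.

Q ≈ 0.0224 m³/s

Rearranging: Q = [h_f·C^1.852·D^4.8704 / (10.67·L)]^(1/1.852)
Q = [34.2·94.5^1.852·0.140^4.8704 / (10.67·1150)]^0.540 = 0.02241 m³/s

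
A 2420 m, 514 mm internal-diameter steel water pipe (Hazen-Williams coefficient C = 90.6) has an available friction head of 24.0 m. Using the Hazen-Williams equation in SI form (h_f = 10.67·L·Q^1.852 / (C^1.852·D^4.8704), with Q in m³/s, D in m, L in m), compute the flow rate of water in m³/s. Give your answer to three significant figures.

Rearranging: Q = [h_f·C^1.852·D^4.8704 / (10.67·L)]^(1/1.852)
Q = [24.0·90.6^1.852·0.514^4.8704 / (10.67·2420)]^0.540 = 0.3631 m³/s

Q ≈ 0.363 m³/s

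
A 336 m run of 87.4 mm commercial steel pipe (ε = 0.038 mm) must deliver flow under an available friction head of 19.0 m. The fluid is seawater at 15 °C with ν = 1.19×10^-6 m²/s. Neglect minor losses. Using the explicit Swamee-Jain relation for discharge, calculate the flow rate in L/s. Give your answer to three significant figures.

Swamee-Jain (Type II): Q = -0.965·√(gD⁵h_f/L)·ln[ε/(3.7D) + √(3.17ν²L/(gD³h_f))]
√(gD⁵h_f/L) = √(9.81·0.0874⁵·19.0/336) = 0.001682
ε/(3.7D) = 1.18×10^-4; √(3.17ν²L/(gD³h_f)) = 1.10×10^-4
Q = -0.965·0.001682·ln(2.276×10^-4) = 0.01361 m³/s
Check: V = 2.27 m/s, Re = 1.67×10^5, f = 0.01893, h_f = 19.1 m ≈ 19.0 m ✓

Q ≈ 13.6 L/s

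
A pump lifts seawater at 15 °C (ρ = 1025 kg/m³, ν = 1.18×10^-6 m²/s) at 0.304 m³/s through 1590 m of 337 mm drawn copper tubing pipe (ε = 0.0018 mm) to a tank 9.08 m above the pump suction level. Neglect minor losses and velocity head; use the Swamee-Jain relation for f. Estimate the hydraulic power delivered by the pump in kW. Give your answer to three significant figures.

P_hyd ≈ 128 kW

V = 4Q/(πD²) = 3.408 m/s; Re = 9.73×10^5; ε/D = 5.34×10^-6; f = 0.01179
h_f = f(L/D)V²/2g = 32.94 m
Total head H = z + h_f = 9.08 + 32.94 = 42.02 m
P_hyd = ρgQH = 1025·9.81·0.304·42.02 = 128.4 kW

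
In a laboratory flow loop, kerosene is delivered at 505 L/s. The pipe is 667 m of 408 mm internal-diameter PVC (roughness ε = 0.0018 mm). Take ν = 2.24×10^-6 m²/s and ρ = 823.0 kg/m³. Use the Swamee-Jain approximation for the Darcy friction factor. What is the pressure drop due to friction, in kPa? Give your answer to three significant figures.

Δp ≈ 125 kPa

V = 4Q/(πD²) = 4·0.505/(π·0.408²) = 3.863 m/s
Re = VD/ν = 3.863·0.408/2.24×10^-6 = 7.04×10^5 → turbulent
ε/D = 0.0018/408 = 4.41×10^-6
Swamee-Jain: f = 0.01241
h_f = f(L/D)V²/(2g) = 0.01241·(667/0.408)·3.863²/(2·9.81) = 15.43 m
Δp = ρg·h_f = 823.0·9.81·15.43 = 124.6 kPa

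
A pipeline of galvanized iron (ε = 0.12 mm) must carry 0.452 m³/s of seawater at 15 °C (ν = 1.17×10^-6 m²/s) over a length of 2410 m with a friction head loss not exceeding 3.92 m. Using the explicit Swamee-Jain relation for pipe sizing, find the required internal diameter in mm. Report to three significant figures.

Swamee-Jain (Type III): D = 0.66·[ε^1.25·(LQ²/(gh_f))^4.75 + ν·Q^9.4·(L/(gh_f))^5.2]^0.04
LQ²/(gh_f) = 12.80; L/(gh_f) = 62.67
Term 1 = ε^1.25·(…)^4.75 = 2.28; Term 2 = ν·Q^9.4·(…)^5.2 = 1.48
D = 0.66·(2.28 + 1.48)^0.04 = 0.6960 m = 696 mm
Check: V = 1.19 m/s, Re = 7.07×10^5, f = 0.01481, h_f = 3.69 m ≈ 3.92 m ✓

D ≈ 696 mm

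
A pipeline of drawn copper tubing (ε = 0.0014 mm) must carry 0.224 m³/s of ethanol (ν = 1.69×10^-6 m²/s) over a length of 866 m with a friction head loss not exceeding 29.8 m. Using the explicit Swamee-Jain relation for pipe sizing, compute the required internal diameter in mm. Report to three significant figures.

Swamee-Jain (Type III): D = 0.66·[ε^1.25·(LQ²/(gh_f))^4.75 + ν·Q^9.4·(L/(gh_f))^5.2]^0.04
LQ²/(gh_f) = 0.1486; L/(gh_f) = 2.962
Term 1 = ε^1.25·(…)^4.75 = 5.63×10^-12; Term 2 = ν·Q^9.4·(…)^5.2 = 3.74×10^-10
D = 0.66·(5.63×10^-12 + 3.74×10^-10)^0.04 = 0.2771 m = 277 mm
Check: V = 3.71 m/s, Re = 6.09×10^5, f = 0.01273, h_f = 28.0 m ≈ 29.8 m ✓

D ≈ 277 mm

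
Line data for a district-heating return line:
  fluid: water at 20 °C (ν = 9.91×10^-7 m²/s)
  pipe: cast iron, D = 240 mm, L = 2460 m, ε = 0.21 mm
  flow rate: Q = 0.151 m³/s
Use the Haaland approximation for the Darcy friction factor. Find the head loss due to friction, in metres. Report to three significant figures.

h_f ≈ 113 m

V = 4Q/(πD²) = 4·0.151/(π·0.240²) = 3.338 m/s
Re = VD/ν = 3.338·0.240/9.91×10^-7 = 8.08×10^5 → turbulent
ε/D = 0.21/240 = 8.75×10^-4
Haaland: f = 0.01941
h_f = f(L/D)V²/(2g) = 0.01941·(2460/0.240)·3.338²/(2·9.81) = 113.0 m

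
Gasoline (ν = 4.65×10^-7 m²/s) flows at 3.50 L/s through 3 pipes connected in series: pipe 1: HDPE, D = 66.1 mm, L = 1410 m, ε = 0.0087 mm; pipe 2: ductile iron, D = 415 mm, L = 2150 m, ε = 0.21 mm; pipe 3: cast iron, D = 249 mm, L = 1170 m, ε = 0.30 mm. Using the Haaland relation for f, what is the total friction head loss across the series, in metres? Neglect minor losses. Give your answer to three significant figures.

H ≈ 19.6 m

Pipe 1: V = 1.020 m/s, Re = 1.45×10^5, ε/D = 1.32×10^-4, f = 0.01726, h_1 = f(L/D)V²/2g = 19.53 m
Pipe 2: V = 0.02588 m/s, Re = 2.31×10^4, ε/D = 5.06×10^-4, f = 0.02585, h_2 = f(L/D)V²/2g = 0.004569 m
Pipe 3: V = 0.07188 m/s, Re = 3.85×10^4, ε/D = 0.00120, f = 0.02515, h_3 = f(L/D)V²/2g = 0.03111 m
Series → Q common, losses add: H = Σh = 19.56 m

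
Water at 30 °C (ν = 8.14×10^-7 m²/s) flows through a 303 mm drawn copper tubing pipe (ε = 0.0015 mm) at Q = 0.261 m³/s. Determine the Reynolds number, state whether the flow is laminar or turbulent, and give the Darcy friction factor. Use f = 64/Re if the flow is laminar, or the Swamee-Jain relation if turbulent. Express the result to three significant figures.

V = 4Q/(πD²) = 3.620 m/s
Re = VD/ν = 3.620·0.303/8.14×10^-7 = 1.35×10^6
Re > 4000 → turbulent; ε/D = 4.95×10^-6
Swamee-Jain: f = 0.01120

Re ≈ 1.35×10^6; turbulent; f ≈ 0.0112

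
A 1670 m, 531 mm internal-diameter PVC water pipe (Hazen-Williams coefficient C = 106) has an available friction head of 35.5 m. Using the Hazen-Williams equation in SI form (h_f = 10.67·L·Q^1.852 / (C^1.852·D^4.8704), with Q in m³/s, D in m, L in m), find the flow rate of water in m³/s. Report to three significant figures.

Q ≈ 0.698 m³/s

Rearranging: Q = [h_f·C^1.852·D^4.8704 / (10.67·L)]^(1/1.852)
Q = [35.5·106^1.852·0.531^4.8704 / (10.67·1670)]^0.540 = 0.6984 m³/s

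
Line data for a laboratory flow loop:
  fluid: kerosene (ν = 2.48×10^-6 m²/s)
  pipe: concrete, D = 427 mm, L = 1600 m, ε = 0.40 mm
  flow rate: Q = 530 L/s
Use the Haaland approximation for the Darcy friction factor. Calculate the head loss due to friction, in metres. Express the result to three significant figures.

V = 4Q/(πD²) = 4·0.530/(π·0.427²) = 3.701 m/s
Re = VD/ν = 3.701·0.427/2.48×10^-6 = 6.37×10^5 → turbulent
ε/D = 0.40/427 = 9.37×10^-4
Haaland: f = 0.01980
h_f = f(L/D)V²/(2g) = 0.01980·(1600/0.427)·3.701²/(2·9.81) = 51.80 m

h_f ≈ 51.8 m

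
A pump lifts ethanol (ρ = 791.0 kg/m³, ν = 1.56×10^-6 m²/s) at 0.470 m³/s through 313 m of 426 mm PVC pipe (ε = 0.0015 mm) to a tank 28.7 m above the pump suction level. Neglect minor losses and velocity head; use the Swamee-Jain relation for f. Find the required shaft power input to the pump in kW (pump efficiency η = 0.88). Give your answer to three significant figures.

V = 4Q/(πD²) = 3.298 m/s; Re = 9.00×10^5; ε/D = 3.52×10^-6; f = 0.01190
h_f = f(L/D)V²/2g = 4.845 m
Total head H = z + h_f = 28.7 + 4.845 = 33.54 m
P_hyd = ρgQH = 791.0·9.81·0.470·33.54 = 122.3 kW
P_shaft = P_hyd/η = 122.3/0.88 = 139.0 kW

P_shaft ≈ 139 kW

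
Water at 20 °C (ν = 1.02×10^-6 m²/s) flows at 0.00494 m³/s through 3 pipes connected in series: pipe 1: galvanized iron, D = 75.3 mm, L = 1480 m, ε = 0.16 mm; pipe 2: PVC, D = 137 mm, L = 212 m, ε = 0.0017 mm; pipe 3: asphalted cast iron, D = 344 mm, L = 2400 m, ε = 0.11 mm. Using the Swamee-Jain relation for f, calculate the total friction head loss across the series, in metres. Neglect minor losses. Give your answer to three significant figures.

H ≈ 32.3 m

Pipe 1: V = 1.109 m/s, Re = 8.19×10^4, ε/D = 0.00212, f = 0.02599, h_1 = f(L/D)V²/2g = 32.04 m
Pipe 2: V = 0.3351 m/s, Re = 4.50×10^4, ε/D = 1.24×10^-5, f = 0.02131, h_2 = f(L/D)V²/2g = 0.1887 m
Pipe 3: V = 0.05315 m/s, Re = 1.79×10^4, ε/D = 3.20×10^-4, f = 0.02728, h_3 = f(L/D)V²/2g = 0.02740 m
Series → Q common, losses add: H = Σh = 32.25 m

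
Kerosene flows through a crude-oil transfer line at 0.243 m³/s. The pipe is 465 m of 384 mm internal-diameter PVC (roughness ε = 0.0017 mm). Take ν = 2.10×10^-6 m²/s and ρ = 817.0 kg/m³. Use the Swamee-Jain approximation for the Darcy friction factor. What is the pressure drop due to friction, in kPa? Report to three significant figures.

Δp ≈ 30.0 kPa

V = 4Q/(πD²) = 4·0.243/(π·0.384²) = 2.098 m/s
Re = VD/ν = 2.098·0.384/2.10×10^-6 = 3.84×10^5 → turbulent
ε/D = 0.0017/384 = 4.43×10^-6
Swamee-Jain: f = 0.01379
h_f = f(L/D)V²/(2g) = 0.01379·(465/0.384)·2.098²/(2·9.81) = 3.748 m
Δp = ρg·h_f = 817.0·9.81·3.748 = 30.04 kPa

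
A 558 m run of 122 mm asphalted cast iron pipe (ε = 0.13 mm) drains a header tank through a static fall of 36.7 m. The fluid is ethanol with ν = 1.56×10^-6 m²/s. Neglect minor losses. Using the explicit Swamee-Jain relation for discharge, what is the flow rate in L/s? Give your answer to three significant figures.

Q ≈ 31.9 L/s

Swamee-Jain (Type II): Q = -0.965·√(gD⁵h_f/L)·ln[ε/(3.7D) + √(3.17ν²L/(gD³h_f))]
√(gD⁵h_f/L) = √(9.81·0.122⁵·36.7/558) = 0.004176
ε/(3.7D) = 2.88×10^-4; √(3.17ν²L/(gD³h_f)) = 8.11×10^-5
Q = -0.965·0.004176·ln(3.691×10^-4) = 0.03185 m³/s
Check: V = 2.72 m/s, Re = 2.13×10^5, f = 0.02137, h_f = 37.0 m ≈ 36.7 m ✓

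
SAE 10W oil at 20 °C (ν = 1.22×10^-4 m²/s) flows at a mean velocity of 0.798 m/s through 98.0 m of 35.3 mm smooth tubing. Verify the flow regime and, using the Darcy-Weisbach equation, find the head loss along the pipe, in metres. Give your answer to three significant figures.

Re = VD/ν = 0.798·0.03530/1.22×10^-4 = 231 → laminar (Re < 2300)
f = 64/Re = 0.2772
h_f = f(L/D)V²/(2g) = 0.2772·(98.0/0.03530)·0.798²/(2·9.81) = 24.98 m

h_f ≈ 25.0 m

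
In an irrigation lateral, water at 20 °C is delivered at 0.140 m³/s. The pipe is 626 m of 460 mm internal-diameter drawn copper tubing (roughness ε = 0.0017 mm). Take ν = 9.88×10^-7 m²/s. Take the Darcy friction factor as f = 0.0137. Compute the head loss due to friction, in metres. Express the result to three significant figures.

h_f ≈ 0.674 m

V = 4Q/(πD²) = 4·0.140/(π·0.460²) = 0.8424 m/s
h_f = f(L/D)V²/(2g) = 0.01370·(626/0.460)·0.8424²/(2·9.81) = 0.6743 m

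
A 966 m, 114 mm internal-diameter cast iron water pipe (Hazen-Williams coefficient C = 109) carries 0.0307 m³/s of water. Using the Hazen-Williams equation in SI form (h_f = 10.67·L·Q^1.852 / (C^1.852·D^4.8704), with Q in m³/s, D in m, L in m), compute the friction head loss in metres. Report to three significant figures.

h_f ≈ 107 m

h_f = 10.67·966·0.0307^1.852 / (109^1.852·0.114^4.8704) = 107.5 m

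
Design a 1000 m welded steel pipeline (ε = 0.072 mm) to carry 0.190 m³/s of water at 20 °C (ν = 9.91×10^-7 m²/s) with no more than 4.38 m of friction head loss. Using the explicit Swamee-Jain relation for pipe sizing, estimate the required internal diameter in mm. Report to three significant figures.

Swamee-Jain (Type III): D = 0.66·[ε^1.25·(LQ²/(gh_f))^4.75 + ν·Q^9.4·(L/(gh_f))^5.2]^0.04
LQ²/(gh_f) = 0.8402; L/(gh_f) = 23.27
Term 1 = ε^1.25·(…)^4.75 = 2.90×10^-6; Term 2 = ν·Q^9.4·(…)^5.2 = 2.11×10^-6
D = 0.66·(2.90×10^-6 + 2.11×10^-6)^0.04 = 0.4051 m = 405 mm
Check: V = 1.47 m/s, Re = 6.03×10^5, f = 0.01505, h_f = 4.12 m ≈ 4.38 m ✓

D ≈ 405 mm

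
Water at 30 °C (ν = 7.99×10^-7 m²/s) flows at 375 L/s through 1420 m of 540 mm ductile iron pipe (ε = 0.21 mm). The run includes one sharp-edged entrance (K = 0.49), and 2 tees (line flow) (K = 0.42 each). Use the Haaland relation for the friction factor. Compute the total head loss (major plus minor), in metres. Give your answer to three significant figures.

V = 4Q/(πD²) = 1.637 m/s; V²/2g = 0.1366 m
Re = 1.11×10^6, ε/D = 3.89×10^-4 → f = 0.01631 (Haaland)
Major: h_f = f(L/D)·V²/2g = 0.01631·2630·0.1366 = 5.859 m
Minor: ΣK = 1.33; h_m = ΣK·V²/2g = 0.1817 m
Total H_L = 5.859 + 0.1817 = 6.041 m

H_L ≈ 6.04 m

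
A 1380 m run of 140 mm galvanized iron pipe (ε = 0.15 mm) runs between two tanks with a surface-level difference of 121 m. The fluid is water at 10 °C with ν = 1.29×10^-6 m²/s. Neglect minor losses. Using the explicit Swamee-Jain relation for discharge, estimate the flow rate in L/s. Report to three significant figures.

Swamee-Jain (Type II): Q = -0.965·√(gD⁵h_f/L)·ln[ε/(3.7D) + √(3.17ν²L/(gD³h_f))]
√(gD⁵h_f/L) = √(9.81·0.140⁵·121/1380) = 0.006802
ε/(3.7D) = 2.90×10^-4; √(3.17ν²L/(gD³h_f)) = 4.73×10^-5
Q = -0.965·0.006802·ln(3.369×10^-4) = 0.05248 m³/s
Check: V = 3.41 m/s, Re = 3.70×10^5, f = 0.02086, h_f = 122 m ≈ 121 m ✓

Q ≈ 52.5 L/s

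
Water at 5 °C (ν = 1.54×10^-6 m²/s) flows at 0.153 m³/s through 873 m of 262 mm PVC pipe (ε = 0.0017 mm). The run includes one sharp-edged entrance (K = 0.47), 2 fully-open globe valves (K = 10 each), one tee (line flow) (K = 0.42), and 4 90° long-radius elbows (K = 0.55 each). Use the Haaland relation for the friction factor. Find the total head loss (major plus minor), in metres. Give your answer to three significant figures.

H_L ≈ 27.6 m

V = 4Q/(πD²) = 2.838 m/s; V²/2g = 0.4105 m
Re = 4.83×10^5, ε/D = 6.49×10^-6 → f = 0.01322 (Haaland)
Major: h_f = f(L/D)·V²/2g = 0.01322·3332·0.4105 = 18.08 m
Minor: ΣK = 23.1; h_m = ΣK·V²/2g = 9.478 m
Total H_L = 18.08 + 9.478 = 27.55 m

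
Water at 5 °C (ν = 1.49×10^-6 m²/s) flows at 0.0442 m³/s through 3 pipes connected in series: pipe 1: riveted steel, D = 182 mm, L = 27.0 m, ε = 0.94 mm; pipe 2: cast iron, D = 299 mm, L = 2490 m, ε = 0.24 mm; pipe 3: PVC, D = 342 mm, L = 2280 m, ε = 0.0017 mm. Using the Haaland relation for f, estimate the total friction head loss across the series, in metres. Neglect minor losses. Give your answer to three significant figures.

Pipe 1: V = 1.699 m/s, Re = 2.08×10^5, ε/D = 0.00516, f = 0.03114, h_1 = f(L/D)V²/2g = 0.6796 m
Pipe 2: V = 0.6295 m/s, Re = 1.26×10^5, ε/D = 8.03×10^-4, f = 0.02079, h_2 = f(L/D)V²/2g = 3.497 m
Pipe 3: V = 0.4811 m/s, Re = 1.10×10^5, ε/D = 4.97×10^-6, f = 0.01748, h_3 = f(L/D)V²/2g = 1.375 m
Series → Q common, losses add: H = Σh = 5.552 m

H ≈ 5.55 m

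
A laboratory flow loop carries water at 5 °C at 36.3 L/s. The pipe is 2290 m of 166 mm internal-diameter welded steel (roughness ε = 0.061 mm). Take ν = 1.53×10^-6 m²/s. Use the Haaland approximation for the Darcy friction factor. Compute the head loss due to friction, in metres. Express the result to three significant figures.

h_f ≈ 35.8 m

V = 4Q/(πD²) = 4·0.0363/(π·0.166²) = 1.677 m/s
Re = VD/ν = 1.677·0.166/1.53×10^-6 = 1.82×10^5 → turbulent
ε/D = 0.061/166 = 3.67×10^-4
Haaland: f = 0.01809
h_f = f(L/D)V²/(2g) = 0.01809·(2290/0.166)·1.677²/(2·9.81) = 35.77 m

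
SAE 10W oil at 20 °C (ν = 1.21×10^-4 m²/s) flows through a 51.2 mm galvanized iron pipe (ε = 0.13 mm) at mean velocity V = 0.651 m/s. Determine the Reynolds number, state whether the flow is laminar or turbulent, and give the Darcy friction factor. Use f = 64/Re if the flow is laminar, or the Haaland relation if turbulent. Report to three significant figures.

Re = VD/ν = 0.6510·0.0512/1.21×10^-4 = 275
Re < 2300 → laminar → f = 64/Re = 0.2323

Re ≈ 275; laminar; f = 64/Re ≈ 0.232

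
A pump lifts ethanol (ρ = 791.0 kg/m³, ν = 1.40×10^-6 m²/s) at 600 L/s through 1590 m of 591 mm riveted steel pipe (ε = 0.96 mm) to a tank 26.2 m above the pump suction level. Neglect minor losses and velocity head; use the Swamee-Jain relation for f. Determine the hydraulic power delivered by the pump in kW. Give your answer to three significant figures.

P_hyd ≈ 191 kW

V = 4Q/(πD²) = 2.187 m/s; Re = 9.23×10^5; ε/D = 0.00162; f = 0.02249
h_f = f(L/D)V²/2g = 14.75 m
Total head H = z + h_f = 26.2 + 14.75 = 40.95 m
P_hyd = ρgQH = 791.0·9.81·0.600·40.95 = 190.7 kW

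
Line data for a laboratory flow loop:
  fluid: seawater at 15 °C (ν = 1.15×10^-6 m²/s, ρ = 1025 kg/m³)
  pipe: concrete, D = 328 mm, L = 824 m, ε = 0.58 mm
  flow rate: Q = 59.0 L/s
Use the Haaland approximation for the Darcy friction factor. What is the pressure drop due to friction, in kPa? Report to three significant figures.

Δp ≈ 14.8 kPa

V = 4Q/(πD²) = 4·0.0590/(π·0.328²) = 0.6983 m/s
Re = VD/ν = 0.6983·0.328/1.15×10^-6 = 1.99×10^5 → turbulent
ε/D = 0.58/328 = 0.00177
Haaland: f = 0.02357
h_f = f(L/D)V²/(2g) = 0.02357·(824/0.328)·0.6983²/(2·9.81) = 1.472 m
Δp = ρg·h_f = 1025·9.81·1.472 = 14.80 kPa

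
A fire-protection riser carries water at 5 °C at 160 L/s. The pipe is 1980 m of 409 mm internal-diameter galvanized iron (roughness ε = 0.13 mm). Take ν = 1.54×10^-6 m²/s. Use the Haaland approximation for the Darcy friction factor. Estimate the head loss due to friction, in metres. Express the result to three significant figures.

V = 4Q/(πD²) = 4·0.160/(π·0.409²) = 1.218 m/s
Re = VD/ν = 1.218·0.409/1.54×10^-6 = 3.23×10^5 → turbulent
ε/D = 0.13/409 = 3.18×10^-4
Haaland: f = 0.01682
h_f = f(L/D)V²/(2g) = 0.01682·(1980/0.409)·1.218²/(2·9.81) = 6.154 m

h_f ≈ 6.15 m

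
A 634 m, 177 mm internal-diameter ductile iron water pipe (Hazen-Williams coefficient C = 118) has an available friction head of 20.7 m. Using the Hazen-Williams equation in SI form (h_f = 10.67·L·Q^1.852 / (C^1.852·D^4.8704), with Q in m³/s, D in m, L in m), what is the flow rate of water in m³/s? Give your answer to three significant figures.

Rearranging: Q = [h_f·C^1.852·D^4.8704 / (10.67·L)]^(1/1.852)
Q = [20.7·118^1.852·0.177^4.8704 / (10.67·634)]^0.540 = 0.05452 m³/s

Q ≈ 0.0545 m³/s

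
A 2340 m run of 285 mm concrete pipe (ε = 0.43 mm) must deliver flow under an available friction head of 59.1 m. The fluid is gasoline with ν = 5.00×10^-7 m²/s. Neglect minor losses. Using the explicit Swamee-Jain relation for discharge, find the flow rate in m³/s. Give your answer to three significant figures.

Swamee-Jain (Type II): Q = -0.965·√(gD⁵h_f/L)·ln[ε/(3.7D) + √(3.17ν²L/(gD³h_f))]
√(gD⁵h_f/L) = √(9.81·0.285⁵·59.1/2340) = 0.02158
ε/(3.7D) = 4.08×10^-4; √(3.17ν²L/(gD³h_f)) = 1.18×10^-5
Q = -0.965·0.02158·ln(4.195×10^-4) = 0.1620 m³/s
Check: V = 2.54 m/s, Re = 1.45×10^6, f = 0.02198, h_f = 59.3 m ≈ 59.1 m ✓

Q ≈ 0.162 m³/s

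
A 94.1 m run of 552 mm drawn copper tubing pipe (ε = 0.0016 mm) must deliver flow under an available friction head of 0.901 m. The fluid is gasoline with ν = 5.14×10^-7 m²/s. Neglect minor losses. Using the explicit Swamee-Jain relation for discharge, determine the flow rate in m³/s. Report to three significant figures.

Swamee-Jain (Type II): Q = -0.965·√(gD⁵h_f/L)·ln[ε/(3.7D) + √(3.17ν²L/(gD³h_f))]
√(gD⁵h_f/L) = √(9.81·0.552⁵·0.901/94.1) = 0.06938
ε/(3.7D) = 7.83×10^-7; √(3.17ν²L/(gD³h_f)) = 7.28×10^-6
Q = -0.965·0.06938·ln(8.064×10^-6) = 0.7852 m³/s
Check: V = 3.28 m/s, Re = 3.52×10^6, f = 0.009652, h_f = 0.903 m ≈ 0.901 m ✓

Q ≈ 0.785 m³/s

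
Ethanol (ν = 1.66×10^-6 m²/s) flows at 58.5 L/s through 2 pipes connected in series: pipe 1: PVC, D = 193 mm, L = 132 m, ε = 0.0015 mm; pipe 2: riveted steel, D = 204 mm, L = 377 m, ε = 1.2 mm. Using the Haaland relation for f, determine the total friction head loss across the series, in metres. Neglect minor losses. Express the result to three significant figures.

Pipe 1: V = 2.000 m/s, Re = 2.32×10^5, ε/D = 7.77×10^-6, f = 0.01510, h_1 = f(L/D)V²/2g = 2.105 m
Pipe 2: V = 1.790 m/s, Re = 2.20×10^5, ε/D = 0.00588, f = 0.03234, h_2 = f(L/D)V²/2g = 9.757 m
Series → Q common, losses add: H = Σh = 11.86 m

H ≈ 11.9 m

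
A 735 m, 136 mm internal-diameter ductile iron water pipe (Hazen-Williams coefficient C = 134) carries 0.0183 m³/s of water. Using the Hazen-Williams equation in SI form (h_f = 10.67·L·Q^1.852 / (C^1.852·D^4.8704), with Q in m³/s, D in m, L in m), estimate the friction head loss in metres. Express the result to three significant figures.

h_f = 10.67·735·0.0183^1.852 / (134^1.852·0.136^4.8704) = 9.060 m

h_f ≈ 9.06 m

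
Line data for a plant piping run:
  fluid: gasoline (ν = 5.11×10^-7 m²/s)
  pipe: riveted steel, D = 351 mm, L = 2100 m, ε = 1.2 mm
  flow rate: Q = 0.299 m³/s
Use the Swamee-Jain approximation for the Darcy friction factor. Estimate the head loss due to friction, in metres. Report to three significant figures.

h_f ≈ 79.3 m

V = 4Q/(πD²) = 4·0.299/(π·0.351²) = 3.090 m/s
Re = VD/ν = 3.090·0.351/5.11×10^-7 = 2.12×10^6 → turbulent
ε/D = 1.2/351 = 0.00342
Swamee-Jain: f = 0.02725
h_f = f(L/D)V²/(2g) = 0.02725·(2100/0.351)·3.090²/(2·9.81) = 79.34 m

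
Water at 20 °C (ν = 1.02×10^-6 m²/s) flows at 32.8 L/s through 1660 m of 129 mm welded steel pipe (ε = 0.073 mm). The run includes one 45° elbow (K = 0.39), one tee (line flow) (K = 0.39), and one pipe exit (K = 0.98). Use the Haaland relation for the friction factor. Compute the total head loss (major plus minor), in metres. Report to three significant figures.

V = 4Q/(πD²) = 2.510 m/s; V²/2g = 0.3210 m
Re = 3.17×10^5, ε/D = 5.66×10^-4 → f = 0.01838 (Haaland)
Major: h_f = f(L/D)·V²/2g = 0.01838·12868·0.3210 = 75.94 m
Minor: ΣK = 1.76; h_m = ΣK·V²/2g = 0.5650 m
Total H_L = 75.94 + 0.5650 = 76.51 m

H_L ≈ 76.5 m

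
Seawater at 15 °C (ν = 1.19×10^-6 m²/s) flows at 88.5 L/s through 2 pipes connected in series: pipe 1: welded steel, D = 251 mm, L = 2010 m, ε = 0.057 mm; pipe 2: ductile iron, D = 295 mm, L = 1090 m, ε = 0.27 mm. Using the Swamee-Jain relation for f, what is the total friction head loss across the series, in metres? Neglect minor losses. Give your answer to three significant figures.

H ≈ 27.5 m

Pipe 1: V = 1.789 m/s, Re = 3.77×10^5, ε/D = 2.27×10^-4, f = 0.01615, h_1 = f(L/D)V²/2g = 21.09 m
Pipe 2: V = 1.295 m/s, Re = 3.21×10^5, ε/D = 9.15×10^-4, f = 0.02032, h_2 = f(L/D)V²/2g = 6.417 m
Series → Q common, losses add: H = Σh = 27.50 m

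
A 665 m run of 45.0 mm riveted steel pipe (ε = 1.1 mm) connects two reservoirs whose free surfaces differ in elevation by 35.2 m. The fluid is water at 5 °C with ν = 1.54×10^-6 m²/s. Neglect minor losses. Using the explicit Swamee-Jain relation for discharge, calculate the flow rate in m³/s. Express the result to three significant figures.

Swamee-Jain (Type II): Q = -0.965·√(gD⁵h_f/L)·ln[ε/(3.7D) + √(3.17ν²L/(gD³h_f))]
√(gD⁵h_f/L) = √(9.81·0.0450⁵·35.2/665) = 3.095×10^-4
ε/(3.7D) = 0.00661; √(3.17ν²L/(gD³h_f)) = 3.99×10^-4
Q = -0.965·3.095×10^-4·ln(0.007005) = 0.001482 m³/s
Check: V = 0.932 m/s, Re = 2.72×10^4, f = 0.05443, h_f = 35.6 m ≈ 35.2 m ✓

Q ≈ 0.00148 m³/s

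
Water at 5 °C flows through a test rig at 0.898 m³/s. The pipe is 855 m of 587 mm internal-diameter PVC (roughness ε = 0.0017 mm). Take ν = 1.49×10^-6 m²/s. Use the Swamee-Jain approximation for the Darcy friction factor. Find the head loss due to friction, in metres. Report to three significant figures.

h_f ≈ 9.14 m

V = 4Q/(πD²) = 4·0.898/(π·0.587²) = 3.318 m/s
Re = VD/ν = 3.318·0.587/1.49×10^-6 = 1.31×10^6 → turbulent
ε/D = 0.0017/587 = 2.90×10^-6
Swamee-Jain: f = 0.01119
h_f = f(L/D)V²/(2g) = 0.01119·(855/0.587)·3.318²/(2·9.81) = 9.145 m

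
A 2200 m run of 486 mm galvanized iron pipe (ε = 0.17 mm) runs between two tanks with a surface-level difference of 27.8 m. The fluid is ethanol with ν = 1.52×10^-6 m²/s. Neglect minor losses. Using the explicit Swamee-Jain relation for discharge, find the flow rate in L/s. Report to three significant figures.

Swamee-Jain (Type II): Q = -0.965·√(gD⁵h_f/L)·ln[ε/(3.7D) + √(3.17ν²L/(gD³h_f))]
√(gD⁵h_f/L) = √(9.81·0.486⁵·27.8/2200) = 0.05797
ε/(3.7D) = 9.45×10^-5; √(3.17ν²L/(gD³h_f)) = 2.27×10^-5
Q = -0.965·0.05797·ln(1.172×10^-4) = 0.5064 m³/s
Check: V = 2.73 m/s, Re = 8.73×10^5, f = 0.01627, h_f = 28.0 m ≈ 27.8 m ✓

Q ≈ 506 L/s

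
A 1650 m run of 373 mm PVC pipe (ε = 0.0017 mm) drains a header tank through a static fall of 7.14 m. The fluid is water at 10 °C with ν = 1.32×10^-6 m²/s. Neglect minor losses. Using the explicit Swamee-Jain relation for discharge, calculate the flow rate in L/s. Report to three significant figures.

Swamee-Jain (Type II): Q = -0.965·√(gD⁵h_f/L)·ln[ε/(3.7D) + √(3.17ν²L/(gD³h_f))]
√(gD⁵h_f/L) = √(9.81·0.373⁵·7.14/1650) = 0.01751
ε/(3.7D) = 1.23×10^-6; √(3.17ν²L/(gD³h_f)) = 5.01×10^-5
Q = -0.965·0.01751·ln(5.130×10^-5) = 0.1669 m³/s
Check: V = 1.53 m/s, Re = 4.32×10^5, f = 0.01351, h_f = 7.10 m ≈ 7.14 m ✓

Q ≈ 167 L/s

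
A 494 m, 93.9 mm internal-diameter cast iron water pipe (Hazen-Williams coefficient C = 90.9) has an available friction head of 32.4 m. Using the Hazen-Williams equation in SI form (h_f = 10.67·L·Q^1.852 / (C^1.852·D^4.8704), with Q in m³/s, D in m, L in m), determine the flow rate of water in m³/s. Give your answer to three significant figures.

Q ≈ 0.0116 m³/s

Rearranging: Q = [h_f·C^1.852·D^4.8704 / (10.67·L)]^(1/1.852)
Q = [32.4·90.9^1.852·0.0939^4.8704 / (10.67·494)]^0.540 = 0.01156 m³/s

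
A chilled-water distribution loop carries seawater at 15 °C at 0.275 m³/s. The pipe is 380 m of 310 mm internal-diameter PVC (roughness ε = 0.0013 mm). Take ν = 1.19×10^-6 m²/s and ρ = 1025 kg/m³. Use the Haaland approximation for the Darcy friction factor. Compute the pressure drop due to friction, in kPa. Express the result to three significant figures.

V = 4Q/(πD²) = 4·0.275/(π·0.310²) = 3.644 m/s
Re = VD/ν = 3.644·0.310/1.19×10^-6 = 9.49×10^5 → turbulent
ε/D = 0.0013/310 = 4.19×10^-6
Haaland: f = 0.01176
h_f = f(L/D)V²/(2g) = 0.01176·(380/0.310)·3.644²/(2·9.81) = 9.751 m
Δp = ρg·h_f = 1025·9.81·9.751 = 98.05 kPa

Δp ≈ 98.0 kPa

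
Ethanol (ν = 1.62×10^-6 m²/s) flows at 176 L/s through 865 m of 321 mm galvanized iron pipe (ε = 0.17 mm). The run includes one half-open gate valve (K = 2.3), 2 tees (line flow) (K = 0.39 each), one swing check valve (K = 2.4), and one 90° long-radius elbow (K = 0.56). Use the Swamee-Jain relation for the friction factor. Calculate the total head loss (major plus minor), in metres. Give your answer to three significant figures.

V = 4Q/(πD²) = 2.175 m/s; V²/2g = 0.2411 m
Re = 4.31×10^5, ε/D = 5.30×10^-4 → f = 0.01810 (Swamee-Jain)
Major: h_f = f(L/D)·V²/2g = 0.01810·2695·0.2411 = 11.75 m
Minor: ΣK = 6.04; h_m = ΣK·V²/2g = 1.456 m
Total H_L = 11.75 + 1.456 = 13.21 m

H_L ≈ 13.2 m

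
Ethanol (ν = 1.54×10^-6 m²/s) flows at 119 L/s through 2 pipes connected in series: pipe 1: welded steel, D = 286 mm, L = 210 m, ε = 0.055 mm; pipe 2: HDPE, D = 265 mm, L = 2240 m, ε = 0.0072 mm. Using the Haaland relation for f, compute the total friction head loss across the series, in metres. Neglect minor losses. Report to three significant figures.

Pipe 1: V = 1.852 m/s, Re = 3.44×10^5, ε/D = 1.92×10^-4, f = 0.01577, h_1 = f(L/D)V²/2g = 2.024 m
Pipe 2: V = 2.158 m/s, Re = 3.71×10^5, ε/D = 2.72×10^-5, f = 0.01405, h_2 = f(L/D)V²/2g = 28.18 m
Series → Q common, losses add: H = Σh = 30.21 m

H ≈ 30.2 m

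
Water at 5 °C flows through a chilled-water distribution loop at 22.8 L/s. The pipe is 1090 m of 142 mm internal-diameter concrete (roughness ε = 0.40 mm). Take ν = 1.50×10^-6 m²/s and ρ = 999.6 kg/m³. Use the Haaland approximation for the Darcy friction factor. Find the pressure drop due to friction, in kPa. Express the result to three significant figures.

V = 4Q/(πD²) = 4·0.0228/(π·0.142²) = 1.440 m/s
Re = VD/ν = 1.440·0.142/1.50×10^-6 = 1.36×10^5 → turbulent
ε/D = 0.40/142 = 0.00282
Haaland: f = 0.02667
h_f = f(L/D)V²/(2g) = 0.02667·(1090/0.142)·1.440²/(2·9.81) = 21.62 m
Δp = ρg·h_f = 999.6·9.81·21.62 = 212.0 kPa

Δp ≈ 212 kPa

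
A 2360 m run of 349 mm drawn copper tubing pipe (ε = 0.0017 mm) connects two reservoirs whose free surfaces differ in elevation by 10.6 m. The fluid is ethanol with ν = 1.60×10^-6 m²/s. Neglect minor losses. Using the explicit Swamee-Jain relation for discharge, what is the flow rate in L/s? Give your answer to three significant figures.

Swamee-Jain (Type II): Q = -0.965·√(gD⁵h_f/L)·ln[ε/(3.7D) + √(3.17ν²L/(gD³h_f))]
√(gD⁵h_f/L) = √(9.81·0.349⁵·10.6/2360) = 0.01510
ε/(3.7D) = 1.32×10^-6; √(3.17ν²L/(gD³h_f)) = 6.58×10^-5
Q = -0.965·0.01510·ln(6.714×10^-5) = 0.1401 m³/s
Check: V = 1.46 m/s, Re = 3.19×10^5, f = 0.01427, h_f = 10.5 m ≈ 10.6 m ✓

Q ≈ 140 L/s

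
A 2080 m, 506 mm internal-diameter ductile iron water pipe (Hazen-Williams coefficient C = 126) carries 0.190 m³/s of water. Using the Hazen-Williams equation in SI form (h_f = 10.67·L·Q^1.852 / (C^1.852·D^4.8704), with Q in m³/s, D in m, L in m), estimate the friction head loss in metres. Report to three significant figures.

h_f = 10.67·2080·0.190^1.852 / (126^1.852·0.506^4.8704) = 3.643 m

h_f ≈ 3.64 m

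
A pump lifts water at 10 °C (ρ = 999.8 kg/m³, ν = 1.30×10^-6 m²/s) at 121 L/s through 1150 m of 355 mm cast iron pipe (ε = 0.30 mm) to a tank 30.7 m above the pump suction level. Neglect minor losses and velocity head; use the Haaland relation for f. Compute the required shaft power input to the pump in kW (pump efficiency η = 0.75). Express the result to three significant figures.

V = 4Q/(πD²) = 1.222 m/s; Re = 3.34×10^5; ε/D = 8.45×10^-4; f = 0.01975
h_f = f(L/D)V²/2g = 4.874 m
Total head H = z + h_f = 30.7 + 4.874 = 35.57 m
P_hyd = ρgQH = 999.8·9.81·0.121·35.57 = 42.22 kW
P_shaft = P_hyd/η = 42.22/0.75 = 56.29 kW

P_shaft ≈ 56.3 kW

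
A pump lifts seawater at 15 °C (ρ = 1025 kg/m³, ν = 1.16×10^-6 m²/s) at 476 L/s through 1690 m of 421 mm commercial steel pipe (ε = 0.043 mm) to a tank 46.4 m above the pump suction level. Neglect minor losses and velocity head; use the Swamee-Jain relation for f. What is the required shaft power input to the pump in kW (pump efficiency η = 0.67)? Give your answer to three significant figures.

P_shaft ≈ 559 kW

V = 4Q/(πD²) = 3.419 m/s; Re = 1.24×10^6; ε/D = 1.02×10^-4; f = 0.01331
h_f = f(L/D)V²/2g = 31.85 m
Total head H = z + h_f = 46.4 + 31.85 = 78.25 m
P_hyd = ρgQH = 1025·9.81·0.476·78.25 = 374.5 kW
P_shaft = P_hyd/η = 374.5/0.67 = 559.0 kW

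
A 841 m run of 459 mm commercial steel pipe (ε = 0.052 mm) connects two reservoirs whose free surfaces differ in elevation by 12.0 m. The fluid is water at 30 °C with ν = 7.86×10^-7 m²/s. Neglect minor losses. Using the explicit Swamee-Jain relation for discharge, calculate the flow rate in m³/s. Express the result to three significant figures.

Q ≈ 0.519 m³/s

Swamee-Jain (Type II): Q = -0.965·√(gD⁵h_f/L)·ln[ε/(3.7D) + √(3.17ν²L/(gD³h_f))]
√(gD⁵h_f/L) = √(9.81·0.459⁵·12.0/841) = 0.05340
ε/(3.7D) = 3.06×10^-5; √(3.17ν²L/(gD³h_f)) = 1.20×10^-5
Q = -0.965·0.05340·ln(4.265×10^-5) = 0.5186 m³/s
Check: V = 3.13 m/s, Re = 1.83×10^6, f = 0.01317, h_f = 12.1 m ≈ 12.0 m ✓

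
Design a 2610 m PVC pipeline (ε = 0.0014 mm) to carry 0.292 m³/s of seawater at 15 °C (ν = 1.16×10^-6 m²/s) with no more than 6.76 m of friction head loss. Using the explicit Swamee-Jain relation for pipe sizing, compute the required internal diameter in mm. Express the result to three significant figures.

D ≈ 516 mm

Swamee-Jain (Type III): D = 0.66·[ε^1.25·(LQ²/(gh_f))^4.75 + ν·Q^9.4·(L/(gh_f))^5.2]^0.04
LQ²/(gh_f) = 3.356; L/(gh_f) = 39.36
Term 1 = ε^1.25·(…)^4.75 = 1.51×10^-5; Term 2 = ν·Q^9.4·(…)^5.2 = 0.00215
D = 0.66·(1.51×10^-5 + 0.00215)^0.04 = 0.5164 m = 516 mm
Check: V = 1.39 m/s, Re = 6.21×10^5, f = 0.01265, h_f = 6.33 m ≈ 6.76 m ✓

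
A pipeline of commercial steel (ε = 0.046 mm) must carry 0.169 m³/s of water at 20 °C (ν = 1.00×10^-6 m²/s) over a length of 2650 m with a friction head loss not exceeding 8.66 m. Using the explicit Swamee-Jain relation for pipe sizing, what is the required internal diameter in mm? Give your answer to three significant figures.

D ≈ 406 mm

Swamee-Jain (Type III): D = 0.66·[ε^1.25·(LQ²/(gh_f))^4.75 + ν·Q^9.4·(L/(gh_f))^5.2]^0.04
LQ²/(gh_f) = 0.8909; L/(gh_f) = 31.19
Term 1 = ε^1.25·(…)^4.75 = 2.19×10^-6; Term 2 = ν·Q^9.4·(…)^5.2 = 3.25×10^-6
D = 0.66·(2.19×10^-6 + 3.25×10^-6)^0.04 = 0.4064 m = 406 mm
Check: V = 1.30 m/s, Re = 5.29×10^5, f = 0.01453, h_f = 8.20 m ≈ 8.66 m ✓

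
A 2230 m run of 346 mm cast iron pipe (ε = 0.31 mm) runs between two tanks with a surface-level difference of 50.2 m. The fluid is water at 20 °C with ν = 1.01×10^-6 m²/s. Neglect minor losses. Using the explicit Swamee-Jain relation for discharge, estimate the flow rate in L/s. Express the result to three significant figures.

Swamee-Jain (Type II): Q = -0.965·√(gD⁵h_f/L)·ln[ε/(3.7D) + √(3.17ν²L/(gD³h_f))]
√(gD⁵h_f/L) = √(9.81·0.346⁵·50.2/2230) = 0.03309
ε/(3.7D) = 2.42×10^-4; √(3.17ν²L/(gD³h_f)) = 1.88×10^-5
Q = -0.965·0.03309·ln(2.610×10^-4) = 0.2635 m³/s
Check: V = 2.80 m/s, Re = 9.60×10^5, f = 0.01956, h_f = 50.5 m ≈ 50.2 m ✓

Q ≈ 263 L/s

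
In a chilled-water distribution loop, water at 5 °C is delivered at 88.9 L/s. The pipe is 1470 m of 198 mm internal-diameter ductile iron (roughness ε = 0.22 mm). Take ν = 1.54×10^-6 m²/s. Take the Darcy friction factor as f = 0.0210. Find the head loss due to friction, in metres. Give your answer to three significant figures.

V = 4Q/(πD²) = 4·0.0889/(π·0.198²) = 2.887 m/s
h_f = f(L/D)V²/(2g) = 0.02100·(1470/0.198)·2.887²/(2·9.81) = 66.24 m

h_f ≈ 66.2 m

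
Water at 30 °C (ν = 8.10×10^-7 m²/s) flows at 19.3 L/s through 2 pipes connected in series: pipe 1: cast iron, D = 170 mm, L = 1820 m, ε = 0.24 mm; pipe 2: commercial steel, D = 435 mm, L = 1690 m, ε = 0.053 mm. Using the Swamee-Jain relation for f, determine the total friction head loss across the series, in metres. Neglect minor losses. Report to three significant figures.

H ≈ 9.07 m

Pipe 1: V = 0.8503 m/s, Re = 1.78×10^5, ε/D = 0.00141, f = 0.02281, h_1 = f(L/D)V²/2g = 9.000 m
Pipe 2: V = 0.1299 m/s, Re = 6.97×10^4, ε/D = 1.22×10^-4, f = 0.01987, h_2 = f(L/D)V²/2g = 0.06637 m
Series → Q common, losses add: H = Σh = 9.066 m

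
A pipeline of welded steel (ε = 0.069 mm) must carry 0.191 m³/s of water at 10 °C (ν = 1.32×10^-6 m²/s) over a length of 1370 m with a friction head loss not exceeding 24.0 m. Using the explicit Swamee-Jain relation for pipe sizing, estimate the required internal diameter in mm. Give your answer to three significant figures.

Swamee-Jain (Type III): D = 0.66·[ε^1.25·(LQ²/(gh_f))^4.75 + ν·Q^9.4·(L/(gh_f))^5.2]^0.04
LQ²/(gh_f) = 0.2123; L/(gh_f) = 5.819
Term 1 = ε^1.25·(…)^4.75 = 3.99×10^-9; Term 2 = ν·Q^9.4·(…)^5.2 = 2.19×10^-9
D = 0.66·(3.99×10^-9 + 2.19×10^-9)^0.04 = 0.3099 m = 310 mm
Check: V = 2.53 m/s, Re = 5.95×10^5, f = 0.01551, h_f = 22.4 m ≈ 24.0 m ✓

D ≈ 310 mm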